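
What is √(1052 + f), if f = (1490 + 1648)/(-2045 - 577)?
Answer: √200670837/437 ≈ 32.416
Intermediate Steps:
f = -523/437 (f = 3138/(-2622) = 3138*(-1/2622) = -523/437 ≈ -1.1968)
√(1052 + f) = √(1052 - 523/437) = √(459201/437) = √200670837/437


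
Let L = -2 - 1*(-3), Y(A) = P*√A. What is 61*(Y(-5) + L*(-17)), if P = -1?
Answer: -1037 - 61*I*√5 ≈ -1037.0 - 136.4*I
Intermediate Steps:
Y(A) = -√A
L = 1 (L = -2 + 3 = 1)
61*(Y(-5) + L*(-17)) = 61*(-√(-5) + 1*(-17)) = 61*(-I*√5 - 17) = 61*(-17 - I*√5) = -1037 - 61*I*√5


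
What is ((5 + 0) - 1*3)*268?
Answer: 536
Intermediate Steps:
((5 + 0) - 1*3)*268 = (5 - 3)*268 = 2*268 = 536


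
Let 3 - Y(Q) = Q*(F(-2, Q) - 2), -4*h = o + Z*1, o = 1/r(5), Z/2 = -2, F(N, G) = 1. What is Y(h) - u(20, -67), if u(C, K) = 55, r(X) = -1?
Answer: -203/4 ≈ -50.750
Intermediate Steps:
Z = -4 (Z = 2*(-2) = -4)
o = -1 (o = 1/(-1) = -1)
h = 5/4 (h = -(-1 - 4*1)/4 = -(-1 - 4)/4 = -1/4*(-5) = 5/4 ≈ 1.2500)
Y(Q) = 3 + Q (Y(Q) = 3 - Q*(1 - 2) = 3 - Q*(-1) = 3 - (-1)*Q = 3 + Q)
Y(h) - u(20, -67) = (3 + 5/4) - 1*55 = 17/4 - 55 = -203/4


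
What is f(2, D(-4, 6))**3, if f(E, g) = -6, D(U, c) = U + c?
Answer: -216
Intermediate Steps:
f(2, D(-4, 6))**3 = (-6)**3 = -216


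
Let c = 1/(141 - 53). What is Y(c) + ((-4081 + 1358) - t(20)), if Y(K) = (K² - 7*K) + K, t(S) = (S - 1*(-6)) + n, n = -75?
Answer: -20707983/7744 ≈ -2674.1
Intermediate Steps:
t(S) = -69 + S (t(S) = (S - 1*(-6)) - 75 = (S + 6) - 75 = (6 + S) - 75 = -69 + S)
c = 1/88 ≈ 0.011364
Y(K) = K² - 6*K
Y(c) + ((-4081 + 1358) - t(20)) = (-6 + 1/88)/88 + ((-4081 + 1358) - (-69 + 20)) = (1/88)*(-527/88) + (-2723 - 1*(-49)) = -527/7744 + (-2723 + 49) = -527/7744 - 2674 = -20707983/7744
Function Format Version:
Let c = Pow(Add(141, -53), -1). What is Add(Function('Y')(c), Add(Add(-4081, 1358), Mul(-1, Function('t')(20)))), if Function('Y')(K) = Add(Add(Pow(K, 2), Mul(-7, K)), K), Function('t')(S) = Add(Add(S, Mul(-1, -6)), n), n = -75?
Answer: Rational(-20707983, 7744) ≈ -2674.1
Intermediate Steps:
Function('t')(S) = Add(-69, S) (Function('t')(S) = Add(Add(S, Mul(-1, -6)), -75) = Add(Add(S, 6), -75) = Add(Add(6, S), -75) = Add(-69, S))
c = Rational(1, 88) (c = Pow(88, -1) = Rational(1, 88) ≈ 0.011364)
Function('Y')(K) = Add(Pow(K, 2), Mul(-6, K))
Add(Function('Y')(c), Add(Add(-4081, 1358), Mul(-1, Function('t')(20)))) = Add(Mul(Rational(1, 88), Add(-6, Rational(1, 88))), Add(Add(-4081, 1358), Mul(-1, Add(-69, 20)))) = Add(Mul(Rational(1, 88), Rational(-527, 88)), Add(-2723, Mul(-1, -49))) = Add(Rational(-527, 7744), Add(-2723, 49)) = Add(Rational(-527, 7744), -2674) = Rational(-20707983, 7744)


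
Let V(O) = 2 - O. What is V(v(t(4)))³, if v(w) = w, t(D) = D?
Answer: -8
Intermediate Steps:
V(v(t(4)))³ = (2 - 1*4)³ = (2 - 4)³ = (-2)³ = -8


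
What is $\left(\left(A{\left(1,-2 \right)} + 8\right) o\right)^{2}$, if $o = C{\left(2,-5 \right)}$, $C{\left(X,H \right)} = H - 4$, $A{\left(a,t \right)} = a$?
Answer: $6561$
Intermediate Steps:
$C{\left(X,H \right)} = -4 + H$ ($C{\left(X,H \right)} = H - 4 = -4 + H$)
$o = -9$ ($o = -4 - 5 = -9$)
$\left(\left(A{\left(1,-2 \right)} + 8\right) o\right)^{2} = \left(\left(1 + 8\right) \left(-9\right)\right)^{2} = \left(9 \left(-9\right)\right)^{2} = \left(-81\right)^{2} = 6561$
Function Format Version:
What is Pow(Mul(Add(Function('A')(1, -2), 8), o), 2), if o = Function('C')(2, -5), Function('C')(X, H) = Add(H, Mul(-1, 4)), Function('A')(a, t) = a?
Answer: 6561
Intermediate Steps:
Function('C')(X, H) = Add(-4, H) (Function('C')(X, H) = Add(H, -4) = Add(-4, H))
o = -9 (o = Add(-4, -5) = -9)
Pow(Mul(Add(Function('A')(1, -2), 8), o), 2) = Pow(Mul(Add(1, 8), -9), 2) = Pow(Mul(9, -9), 2) = Pow(-81, 2) = 6561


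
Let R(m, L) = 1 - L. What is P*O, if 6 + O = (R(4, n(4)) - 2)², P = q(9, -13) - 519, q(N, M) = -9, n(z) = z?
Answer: -10032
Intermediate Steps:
P = -528 (P = -9 - 519 = -528)
O = 19 (O = -6 + ((1 - 1*4) - 2)² = -6 + ((1 - 4) - 2)² = -6 + (-3 - 2)² = -6 + (-5)² = -6 + 25 = 19)
P*O = -528*19 = -10032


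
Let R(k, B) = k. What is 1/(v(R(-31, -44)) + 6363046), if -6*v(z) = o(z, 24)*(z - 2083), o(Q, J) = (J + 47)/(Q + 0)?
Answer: 93/591688231 ≈ 1.5718e-7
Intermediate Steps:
o(Q, J) = (47 + J)/Q
v(z) = -71*(-2083 + z)/(6*z) (v(z) = -(47 + 24)/z*(z - 2083)/6 = -71/z*(-2083 + z)/6 = -71*(-2083 + z)/(6*z))
1/(v(R(-31, -44)) + 6363046) = 1/((71/6)*(2083 - 1*(-31))/(-31) + 6363046) = 1/((71/6)*(-1/31)*(2083 + 31) + 6363046) = 1/((71/6)*(-1/31)*2114 + 6363046) = 1/(-75047/93 + 6363046) = 1/(591688231/93) = 93/591688231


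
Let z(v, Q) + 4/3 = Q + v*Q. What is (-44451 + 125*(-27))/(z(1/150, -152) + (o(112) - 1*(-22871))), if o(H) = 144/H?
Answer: -12554325/5963459 ≈ -2.1052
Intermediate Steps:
z(v, Q) = -4/3 + Q + Q*v (z(v, Q) = -4/3 + (Q + v*Q) = -4/3 + (Q + Q*v) = -4/3 + Q + Q*v)
(-44451 + 125*(-27))/(z(1/150, -152) + (o(112) - 1*(-22871))) = (-44451 + 125*(-27))/((-4/3 - 152 - 152/150) + (144/112 - 1*(-22871))) = (-44451 - 3375)/((-4/3 - 152 - 152*1/150) + (144*(1/112) + 22871)) = -47826/((-4/3 - 152 - 76/75) + (9/7 + 22871)) = -47826/(-11576/75 + 160106/7) = -47826/11926918/525 = -47826*525/11926918 = -12554325/5963459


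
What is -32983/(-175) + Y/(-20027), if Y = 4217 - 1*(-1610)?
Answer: 94218688/500675 ≈ 188.18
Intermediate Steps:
Y = 5827 (Y = 4217 + 1610 = 5827)
-32983/(-175) + Y/(-20027) = -32983/(-175) + 5827/(-20027) = -32983*(-1/175) + 5827*(-1/20027) = 32983/175 - 5827/20027 = 94218688/500675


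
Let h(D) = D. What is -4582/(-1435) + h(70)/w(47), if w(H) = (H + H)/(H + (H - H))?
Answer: 54807/1435 ≈ 38.193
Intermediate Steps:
w(H) = 2 (w(H) = (2*H)/(H + 0) = (2*H)/H = 2)
-4582/(-1435) + h(70)/w(47) = -4582/(-1435) + 70/2 = -4582*(-1/1435) + 70*(½) = 4582/1435 + 35 = 54807/1435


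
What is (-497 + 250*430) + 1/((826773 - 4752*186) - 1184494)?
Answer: 132854175778/1241593 ≈ 1.0700e+5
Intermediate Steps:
(-497 + 250*430) + 1/((826773 - 4752*186) - 1184494) = (-497 + 107500) + 1/((826773 - 883872) - 1184494) = 107003 + 1/(-57099 - 1184494) = 107003 + 1/(-1241593) = 107003 - 1/1241593 = 132854175778/1241593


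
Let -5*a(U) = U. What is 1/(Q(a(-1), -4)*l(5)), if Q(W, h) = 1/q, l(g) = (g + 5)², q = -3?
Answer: -3/100 ≈ -0.030000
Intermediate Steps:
a(U) = -U/5
l(g) = (5 + g)²
Q(W, h) = -⅓ (Q(W, h) = 1/(-3) = -⅓)
1/(Q(a(-1), -4)*l(5)) = 1/(-(5 + 5)²/3) = 1/(-⅓*10²) = 1/(-⅓*100) = 1/(-100/3) = -3/100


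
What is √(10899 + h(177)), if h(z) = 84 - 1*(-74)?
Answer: √11057 ≈ 105.15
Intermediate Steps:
h(z) = 158 (h(z) = 84 + 74 = 158)
√(10899 + h(177)) = √(10899 + 158) = √11057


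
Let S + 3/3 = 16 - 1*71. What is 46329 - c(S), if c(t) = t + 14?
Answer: 46371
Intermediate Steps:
S = -56 (S = -1 + (16 - 1*71) = -1 + (16 - 71) = -1 - 55 = -56)
c(t) = 14 + t
46329 - c(S) = 46329 - (14 - 56) = 46329 - 1*(-42) = 46329 + 42 = 46371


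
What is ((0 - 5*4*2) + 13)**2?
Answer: 729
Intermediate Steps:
((0 - 5*4*2) + 13)**2 = ((0 - 20*2) + 13)**2 = ((0 - 40) + 13)**2 = (-40 + 13)**2 = (-27)**2 = 729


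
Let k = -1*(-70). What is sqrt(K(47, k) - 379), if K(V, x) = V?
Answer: 2*I*sqrt(83) ≈ 18.221*I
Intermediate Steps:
k = 70
sqrt(K(47, k) - 379) = sqrt(47 - 379) = sqrt(-332) = 2*I*sqrt(83)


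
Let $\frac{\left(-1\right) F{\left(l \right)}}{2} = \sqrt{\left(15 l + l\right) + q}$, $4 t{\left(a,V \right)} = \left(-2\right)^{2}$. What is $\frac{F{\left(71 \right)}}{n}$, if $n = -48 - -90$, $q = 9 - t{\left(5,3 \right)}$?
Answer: $- \frac{2 \sqrt{286}}{21} \approx -1.6106$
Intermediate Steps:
$t{\left(a,V \right)} = 1$ ($t{\left(a,V \right)} = \frac{\left(-2\right)^{2}}{4} = \frac{1}{4} \cdot 4 = 1$)
$q = 8$ ($q = 9 - 1 = 8$)
$F{\left(l \right)} = - 2 \sqrt{8 + 16 l}$ ($F{\left(l \right)} = - 2 \sqrt{\left(15 l + l\right) + 8} = - 2 \sqrt{16 l + 8} = - 2 \sqrt{8 + 16 l}$)
$n = 42$ ($n = -48 + 90 = 42$)
$\frac{F{\left(71 \right)}}{n} = \frac{\left(-4\right) \sqrt{2 + 4 \cdot 71}}{42} = - 4 \sqrt{2 + 284} \cdot \frac{1}{42} = - 4 \sqrt{286} \cdot \frac{1}{42} = - \frac{2 \sqrt{286}}{21}$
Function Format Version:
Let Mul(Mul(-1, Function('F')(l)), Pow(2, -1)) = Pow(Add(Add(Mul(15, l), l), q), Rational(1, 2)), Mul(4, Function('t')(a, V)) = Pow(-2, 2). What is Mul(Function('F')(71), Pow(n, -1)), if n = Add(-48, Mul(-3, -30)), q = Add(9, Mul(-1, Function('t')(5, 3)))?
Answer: Mul(Rational(-2, 21), Pow(286, Rational(1, 2))) ≈ -1.6106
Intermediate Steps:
Function('t')(a, V) = 1 (Function('t')(a, V) = Mul(Rational(1, 4), Pow(-2, 2)) = Mul(Rational(1, 4), 4) = 1)
q = 8 (q = Add(9, Mul(-1, 1)) = Add(9, -1) = 8)
Function('F')(l) = Mul(-2, Pow(Add(8, Mul(16, l)), Rational(1, 2))) (Function('F')(l) = Mul(-2, Pow(Add(Add(Mul(15, l), l), 8), Rational(1, 2))) = Mul(-2, Pow(Add(Mul(16, l), 8), Rational(1, 2))) = Mul(-2, Pow(Add(8, Mul(16, l)), Rational(1, 2))))
n = 42 (n = Add(-48, 90) = 42)
Mul(Function('F')(71), Pow(n, -1)) = Mul(Mul(-4, Pow(Add(2, Mul(4, 71)), Rational(1, 2))), Pow(42, -1)) = Mul(Mul(-4, Pow(Add(2, 284), Rational(1, 2))), Rational(1, 42)) = Mul(Mul(-4, Pow(286, Rational(1, 2))), Rational(1, 42)) = Mul(Rational(-2, 21), Pow(286, Rational(1, 2)))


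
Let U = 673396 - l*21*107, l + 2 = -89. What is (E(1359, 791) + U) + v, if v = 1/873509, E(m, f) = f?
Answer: 767520911977/873509 ≈ 8.7866e+5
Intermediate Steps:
v = 1/873509 ≈ 1.1448e-6
l = -91 (l = -2 - 89 = -91)
U = 877873 (U = 673396 - (-91*21)*107 = 673396 - (-1911)*107 = 673396 - 1*(-204477) = 673396 + 204477 = 877873)
(E(1359, 791) + U) + v = (791 + 877873) + 1/873509 = 878664 + 1/873509 = 767520911977/873509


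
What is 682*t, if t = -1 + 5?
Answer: 2728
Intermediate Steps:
t = 4
682*t = 682*4 = 2728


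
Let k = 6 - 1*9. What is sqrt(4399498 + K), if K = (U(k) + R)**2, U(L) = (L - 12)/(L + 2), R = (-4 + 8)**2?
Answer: sqrt(4400459) ≈ 2097.7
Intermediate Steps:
R = 16 (R = 4**2 = 16)
k = -3 (k = 6 - 9 = -3)
U(L) = (-12 + L)/(2 + L)
K = 961 (K = ((-12 - 3)/(2 - 3) + 16)**2 = (-15/(-1) + 16)**2 = (-1*(-15) + 16)**2 = (15 + 16)**2 = 31**2 = 961)
sqrt(4399498 + K) = sqrt(4399498 + 961) = sqrt(4400459)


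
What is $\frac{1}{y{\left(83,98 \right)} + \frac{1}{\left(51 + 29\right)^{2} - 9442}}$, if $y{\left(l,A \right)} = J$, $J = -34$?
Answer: $- \frac{3042}{103429} \approx -0.029411$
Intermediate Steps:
$y{\left(l,A \right)} = -34$
$\frac{1}{y{\left(83,98 \right)} + \frac{1}{\left(51 + 29\right)^{2} - 9442}} = \frac{1}{-34 + \frac{1}{\left(51 + 29\right)^{2} - 9442}} = \frac{1}{-34 + \frac{1}{80^{2} - 9442}} = \frac{1}{-34 + \frac{1}{6400 - 9442}} = \frac{1}{-34 + \frac{1}{-3042}} = \frac{1}{-34 - \frac{1}{3042}} = \frac{1}{- \frac{103429}{3042}} = - \frac{3042}{103429}$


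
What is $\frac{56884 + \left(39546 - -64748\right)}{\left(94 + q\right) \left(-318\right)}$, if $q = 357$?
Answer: $- \frac{26863}{23903} \approx -1.1238$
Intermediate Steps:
$\frac{56884 + \left(39546 - -64748\right)}{\left(94 + q\right) \left(-318\right)} = \frac{56884 + \left(39546 - -64748\right)}{\left(94 + 357\right) \left(-318\right)} = \frac{56884 + \left(39546 + 64748\right)}{451 \left(-318\right)} = \frac{56884 + 104294}{-143418} = 161178 \left(- \frac{1}{143418}\right) = - \frac{26863}{23903}$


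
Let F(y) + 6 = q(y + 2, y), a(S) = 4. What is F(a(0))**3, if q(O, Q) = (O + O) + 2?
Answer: 512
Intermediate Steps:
q(O, Q) = 2 + 2*O (q(O, Q) = 2*O + 2 = 2 + 2*O)
F(y) = 2*y (F(y) = -6 + (2 + 2*(y + 2)) = -6 + (2 + 2*(2 + y)) = -6 + (2 + (4 + 2*y)) = -6 + (6 + 2*y) = 2*y)
F(a(0))**3 = (2*4)**3 = 8**3 = 512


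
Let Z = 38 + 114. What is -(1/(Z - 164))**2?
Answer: -1/144 ≈ -0.0069444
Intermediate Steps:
Z = 152
-(1/(Z - 164))**2 = -(1/(152 - 164))**2 = -(1/(-12))**2 = -(-1/12)**2 = -1*1/144 = -1/144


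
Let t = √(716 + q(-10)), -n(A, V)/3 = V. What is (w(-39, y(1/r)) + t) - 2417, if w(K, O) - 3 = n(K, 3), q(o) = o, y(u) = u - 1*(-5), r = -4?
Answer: -2423 + √706 ≈ -2396.4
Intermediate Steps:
y(u) = 5 + u (y(u) = u + 5 = 5 + u)
n(A, V) = -3*V
w(K, O) = -6 (w(K, O) = 3 - 3*3 = 3 - 9 = -6)
t = √706 (t = √(716 - 10) = √706 ≈ 26.571)
(w(-39, y(1/r)) + t) - 2417 = (-6 + √706) - 2417 = -2423 + √706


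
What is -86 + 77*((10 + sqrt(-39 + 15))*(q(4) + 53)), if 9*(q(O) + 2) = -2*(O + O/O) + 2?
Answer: 346496/9 + 69454*I*sqrt(6)/9 ≈ 38500.0 + 18903.0*I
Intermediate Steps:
q(O) = -2 - 2*O/9 (q(O) = -2 + (-2*(O + O/O) + 2)/9 = -2 + (-2*(O + 1) + 2)/9 = -2 + (-2*(1 + O) + 2)/9 = -2 + ((-2 - 2*O) + 2)/9 = -2 + (-2*O)/9 = -2 - 2*O/9)
-86 + 77*((10 + sqrt(-39 + 15))*(q(4) + 53)) = -86 + 77*((10 + sqrt(-39 + 15))*((-2 - 2/9*4) + 53)) = -86 + 77*((10 + sqrt(-24))*((-2 - 8/9) + 53)) = -86 + 77*((10 + 2*I*sqrt(6))*(-26/9 + 53)) = -86 + 77*((10 + 2*I*sqrt(6))*(451/9)) = -86 + 77*(4510/9 + 902*I*sqrt(6)/9) = -86 + (347270/9 + 69454*I*sqrt(6)/9) = 346496/9 + 69454*I*sqrt(6)/9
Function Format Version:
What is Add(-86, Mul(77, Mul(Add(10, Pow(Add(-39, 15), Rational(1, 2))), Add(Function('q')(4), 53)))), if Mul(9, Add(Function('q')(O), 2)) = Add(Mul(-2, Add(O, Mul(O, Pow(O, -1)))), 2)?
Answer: Add(Rational(346496, 9), Mul(Rational(69454, 9), I, Pow(6, Rational(1, 2)))) ≈ Add(38500., Mul(18903., I))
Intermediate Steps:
Function('q')(O) = Add(-2, Mul(Rational(-2, 9), O)) (Function('q')(O) = Add(-2, Mul(Rational(1, 9), Add(Mul(-2, Add(O, Mul(O, Pow(O, -1)))), 2))) = Add(-2, Mul(Rational(1, 9), Add(Mul(-2, Add(O, 1)), 2))) = Add(-2, Mul(Rational(1, 9), Add(Mul(-2, Add(1, O)), 2))) = Add(-2, Mul(Rational(1, 9), Add(Add(-2, Mul(-2, O)), 2))) = Add(-2, Mul(Rational(1, 9), Mul(-2, O))) = Add(-2, Mul(Rational(-2, 9), O)))
Add(-86, Mul(77, Mul(Add(10, Pow(Add(-39, 15), Rational(1, 2))), Add(Function('q')(4), 53)))) = Add(-86, Mul(77, Mul(Add(10, Pow(Add(-39, 15), Rational(1, 2))), Add(Add(-2, Mul(Rational(-2, 9), 4)), 53)))) = Add(-86, Mul(77, Mul(Add(10, Pow(-24, Rational(1, 2))), Add(Add(-2, Rational(-8, 9)), 53)))) = Add(-86, Mul(77, Mul(Add(10, Mul(2, I, Pow(6, Rational(1, 2)))), Add(Rational(-26, 9), 53)))) = Add(-86, Mul(77, Mul(Add(10, Mul(2, I, Pow(6, Rational(1, 2)))), Rational(451, 9)))) = Add(-86, Mul(77, Add(Rational(4510, 9), Mul(Rational(902, 9), I, Pow(6, Rational(1, 2)))))) = Add(-86, Add(Rational(347270, 9), Mul(Rational(69454, 9), I, Pow(6, Rational(1, 2))))) = Add(Rational(346496, 9), Mul(Rational(69454, 9), I, Pow(6, Rational(1, 2))))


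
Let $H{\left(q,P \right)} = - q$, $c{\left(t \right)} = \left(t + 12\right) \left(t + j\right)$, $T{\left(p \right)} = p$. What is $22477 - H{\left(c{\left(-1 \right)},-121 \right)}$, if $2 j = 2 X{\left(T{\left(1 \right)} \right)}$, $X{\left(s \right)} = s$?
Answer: $22477$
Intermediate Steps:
$j = 1$ ($j = \frac{2 \cdot 1}{2} = \frac{1}{2} \cdot 2 = 1$)
$c{\left(t \right)} = \left(1 + t\right) \left(12 + t\right)$ ($c{\left(t \right)} = \left(t + 12\right) \left(t + 1\right) = \left(12 + t\right) \left(1 + t\right) = \left(1 + t\right) \left(12 + t\right)$)
$22477 - H{\left(c{\left(-1 \right)},-121 \right)} = 22477 - - (12 + \left(-1\right)^{2} + 13 \left(-1\right)) = 22477 - - (12 + 1 - 13) = 22477 - \left(-1\right) 0 = 22477 - 0 = 22477 + 0 = 22477$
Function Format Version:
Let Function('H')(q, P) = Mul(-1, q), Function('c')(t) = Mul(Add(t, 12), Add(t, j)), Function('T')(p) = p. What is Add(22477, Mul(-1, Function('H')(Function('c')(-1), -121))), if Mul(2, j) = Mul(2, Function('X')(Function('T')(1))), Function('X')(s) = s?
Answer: 22477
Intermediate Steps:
j = 1 (j = Mul(Rational(1, 2), Mul(2, 1)) = Mul(Rational(1, 2), 2) = 1)
Function('c')(t) = Mul(Add(1, t), Add(12, t)) (Function('c')(t) = Mul(Add(t, 12), Add(t, 1)) = Mul(Add(12, t), Add(1, t)) = Mul(Add(1, t), Add(12, t)))
Add(22477, Mul(-1, Function('H')(Function('c')(-1), -121))) = Add(22477, Mul(-1, Mul(-1, Add(12, Pow(-1, 2), Mul(13, -1))))) = Add(22477, Mul(-1, Mul(-1, Add(12, 1, -13)))) = Add(22477, Mul(-1, Mul(-1, 0))) = Add(22477, Mul(-1, 0)) = Add(22477, 0) = 22477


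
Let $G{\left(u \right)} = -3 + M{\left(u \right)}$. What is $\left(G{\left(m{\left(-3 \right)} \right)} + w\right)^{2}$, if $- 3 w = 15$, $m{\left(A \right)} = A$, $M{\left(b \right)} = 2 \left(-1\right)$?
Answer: $100$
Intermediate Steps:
$M{\left(b \right)} = -2$
$G{\left(u \right)} = -5$ ($G{\left(u \right)} = -3 - 2 = -5$)
$w = -5$ ($w = \left(- \frac{1}{3}\right) 15 = -5$)
$\left(G{\left(m{\left(-3 \right)} \right)} + w\right)^{2} = \left(-5 - 5\right)^{2} = \left(-10\right)^{2} = 100$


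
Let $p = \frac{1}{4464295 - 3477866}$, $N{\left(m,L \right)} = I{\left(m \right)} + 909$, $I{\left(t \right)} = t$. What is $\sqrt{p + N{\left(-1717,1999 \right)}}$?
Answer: $\frac{i \sqrt{786218074022699}}{986429} \approx 28.425 i$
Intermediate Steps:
$N{\left(m,L \right)} = 909 + m$ ($N{\left(m,L \right)} = m + 909 = 909 + m$)
$p = \frac{1}{986429} \approx 1.0138 \cdot 10^{-6}$
$\sqrt{p + N{\left(-1717,1999 \right)}} = \sqrt{\frac{1}{986429} + \left(909 - 1717\right)} = \sqrt{\frac{1}{986429} - 808} = \sqrt{- \frac{797034631}{986429}} = \frac{i \sqrt{786218074022699}}{986429}$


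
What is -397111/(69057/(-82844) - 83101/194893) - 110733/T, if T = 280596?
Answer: 599692883575406280889/1902735051702140 ≈ 3.1517e+5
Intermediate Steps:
-397111/(69057/(-82844) - 83101/194893) - 110733/T = -397111/(69057/(-82844) - 83101/194893) - 110733/280596 = -397111/(69057*(-1/82844) - 83101*1/194893) - 110733*1/280596 = -397111/(-69057/82844 - 83101/194893) - 36911/93532 = -397111/(-20343145145/16145715692) - 36911/93532 = -397111*(-16145715692/20343145145) - 36911/93532 = 6411641304165812/20343145145 - 36911/93532 = 599692883575406280889/1902735051702140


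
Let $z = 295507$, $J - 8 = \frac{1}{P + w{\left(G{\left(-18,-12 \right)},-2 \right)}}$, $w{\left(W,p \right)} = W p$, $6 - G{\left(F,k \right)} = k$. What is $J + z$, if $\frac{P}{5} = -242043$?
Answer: $\frac{357647324264}{1210251} \approx 2.9552 \cdot 10^{5}$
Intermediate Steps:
$G{\left(F,k \right)} = 6 - k$
$P = -1210215$ ($P = 5 \left(-242043\right) = -1210215$)
$J = \frac{9682007}{1210251}$ ($J = 8 + \frac{1}{-1210215 + \left(6 - -12\right) \left(-2\right)} = 8 + \frac{1}{-1210215 + \left(6 + 12\right) \left(-2\right)} = 8 + \frac{1}{-1210215 + 18 \left(-2\right)} = 8 + \frac{1}{-1210215 - 36} = 8 + \frac{1}{-1210251} = 8 - \frac{1}{1210251} = \frac{9682007}{1210251} \approx 8.0$)
$J + z = \frac{9682007}{1210251} + 295507 = \frac{357647324264}{1210251}$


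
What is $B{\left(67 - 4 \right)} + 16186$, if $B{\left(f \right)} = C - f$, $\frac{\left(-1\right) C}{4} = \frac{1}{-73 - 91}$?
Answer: $\frac{661044}{41} \approx 16123.0$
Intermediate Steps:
$C = \frac{1}{41}$ ($C = - \frac{4}{-73 - 91} = - \frac{4}{-164} = \left(-4\right) \left(- \frac{1}{164}\right) = \frac{1}{41} \approx 0.02439$)
$B{\left(f \right)} = \frac{1}{41} - f$
$B{\left(67 - 4 \right)} + 16186 = \left(\frac{1}{41} - \left(67 - 4\right)\right) + 16186 = \left(\frac{1}{41} - 63\right) + 16186 = - \frac{2582}{41} + 16186 = \frac{661044}{41}$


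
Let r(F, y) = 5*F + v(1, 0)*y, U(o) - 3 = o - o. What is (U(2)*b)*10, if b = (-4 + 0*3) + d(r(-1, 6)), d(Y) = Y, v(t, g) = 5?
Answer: 630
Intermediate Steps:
U(o) = 3 (U(o) = 3 + (o - o) = 3 + 0 = 3)
r(F, y) = 5*F + 5*y
b = 21 (b = (-4 + 0*3) + (5*(-1) + 5*6) = (-4 + 0) + (-5 + 30) = -4 + 25 = 21)
(U(2)*b)*10 = (3*21)*10 = 63*10 = 630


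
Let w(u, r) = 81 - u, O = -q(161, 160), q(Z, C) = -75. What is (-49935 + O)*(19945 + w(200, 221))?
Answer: -988524360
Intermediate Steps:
O = 75 (O = -1*(-75) = 75)
(-49935 + O)*(19945 + w(200, 221)) = (-49935 + 75)*(19945 + (81 - 1*200)) = -49860*(19945 + (81 - 200)) = -49860*(19945 - 119) = -49860*19826 = -988524360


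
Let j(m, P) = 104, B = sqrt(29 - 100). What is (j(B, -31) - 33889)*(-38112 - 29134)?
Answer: 2271906110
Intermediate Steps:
B = I*sqrt(71) (B = sqrt(-71) = I*sqrt(71) ≈ 8.4261*I)
(j(B, -31) - 33889)*(-38112 - 29134) = (104 - 33889)*(-38112 - 29134) = -33785*(-67246) = 2271906110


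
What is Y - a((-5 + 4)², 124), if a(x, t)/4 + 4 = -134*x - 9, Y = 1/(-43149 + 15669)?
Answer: 16158239/27480 ≈ 588.00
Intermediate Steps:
Y = -1/27480 (Y = 1/(-27480) = -1/27480 ≈ -3.6390e-5)
a(x, t) = -52 - 536*x (a(x, t) = -16 + 4*(-134*x - 9) = -16 + 4*(-9 - 134*x) = -16 + (-36 - 536*x) = -52 - 536*x)
Y - a((-5 + 4)², 124) = -1/27480 - (-52 - 536*(-5 + 4)²) = -1/27480 - (-52 - 536*(-1)²) = -1/27480 - (-52 - 536*1) = -1/27480 - (-52 - 536) = -1/27480 - 1*(-588) = -1/27480 + 588 = 16158239/27480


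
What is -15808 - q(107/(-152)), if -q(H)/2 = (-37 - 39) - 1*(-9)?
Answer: -15942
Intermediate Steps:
q(H) = 134 (q(H) = -2*((-37 - 39) - 1*(-9)) = -2*(-76 + 9) = -2*(-67) = 134)
-15808 - q(107/(-152)) = -15808 - 1*134 = -15808 - 134 = -15942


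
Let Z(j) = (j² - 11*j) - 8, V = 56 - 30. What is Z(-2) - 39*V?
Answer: -996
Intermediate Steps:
V = 26
Z(j) = -8 + j² - 11*j
Z(-2) - 39*V = (-8 + (-2)² - 11*(-2)) - 39*26 = (-8 + 4 + 22) - 1014 = 18 - 1014 = -996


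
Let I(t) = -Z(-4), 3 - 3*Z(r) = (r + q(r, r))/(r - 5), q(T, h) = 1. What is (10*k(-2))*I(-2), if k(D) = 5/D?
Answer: 200/9 ≈ 22.222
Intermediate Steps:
Z(r) = 1 - (1 + r)/(3*(-5 + r)) (Z(r) = 1 - (r + 1)/(3*(r - 5)) = 1 - (1 + r)/(3*(-5 + r)))
I(t) = -8/9 (I(t) = -2*(-8 - 4)/(3*(-5 - 4)) = -2*(-12)/(3*(-9)) = -2*(-1)*(-12)/(3*9) = -1*8/9 = -8/9)
(10*k(-2))*I(-2) = (10*(5/(-2)))*(-8/9) = (10*(5*(-1/2)))*(-8/9) = (10*(-5/2))*(-8/9) = -25*(-8/9) = 200/9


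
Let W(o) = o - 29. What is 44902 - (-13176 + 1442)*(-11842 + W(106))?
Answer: -138005608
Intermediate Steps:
W(o) = -29 + o
44902 - (-13176 + 1442)*(-11842 + W(106)) = 44902 - (-13176 + 1442)*(-11842 + (-29 + 106)) = 44902 - (-11734)*(-11842 + 77) = 44902 - (-11734)*(-11765) = 44902 - 1*138050510 = 44902 - 138050510 = -138005608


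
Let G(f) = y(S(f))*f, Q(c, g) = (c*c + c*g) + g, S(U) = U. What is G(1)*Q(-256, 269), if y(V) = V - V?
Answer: 0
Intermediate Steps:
y(V) = 0
Q(c, g) = g + c**2 + c*g (Q(c, g) = (c**2 + c*g) + g = g + c**2 + c*g)
G(f) = 0 (G(f) = 0*f = 0)
G(1)*Q(-256, 269) = 0*(269 + (-256)**2 - 256*269) = 0*(269 + 65536 - 68864) = 0*(-3059) = 0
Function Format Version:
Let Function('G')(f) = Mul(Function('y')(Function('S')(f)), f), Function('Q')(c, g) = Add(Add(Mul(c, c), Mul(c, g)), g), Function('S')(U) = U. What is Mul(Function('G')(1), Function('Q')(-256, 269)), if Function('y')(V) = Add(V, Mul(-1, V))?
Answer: 0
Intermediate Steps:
Function('y')(V) = 0
Function('Q')(c, g) = Add(g, Pow(c, 2), Mul(c, g)) (Function('Q')(c, g) = Add(Add(Pow(c, 2), Mul(c, g)), g) = Add(g, Pow(c, 2), Mul(c, g)))
Function('G')(f) = 0 (Function('G')(f) = Mul(0, f) = 0)
Mul(Function('G')(1), Function('Q')(-256, 269)) = Mul(0, Add(269, Pow(-256, 2), Mul(-256, 269))) = Mul(0, Add(269, 65536, -68864)) = Mul(0, -3059) = 0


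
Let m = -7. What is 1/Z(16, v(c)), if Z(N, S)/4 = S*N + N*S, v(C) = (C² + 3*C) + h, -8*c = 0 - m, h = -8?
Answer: -1/1262 ≈ -0.00079239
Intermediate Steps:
c = -7/8 (c = -(0 - 1*(-7))/8 = -(0 + 7)/8 = -⅛*7 = -7/8 ≈ -0.87500)
v(C) = -8 + C² + 3*C (v(C) = (C² + 3*C) - 8 = -8 + C² + 3*C)
Z(N, S) = 8*N*S (Z(N, S) = 4*(S*N + N*S) = 4*(N*S + N*S) = 4*(2*N*S) = 8*N*S)
1/Z(16, v(c)) = 1/(8*16*(-8 + (-7/8)² + 3*(-7/8))) = 1/(8*16*(-8 + 49/64 - 21/8)) = 1/(8*16*(-631/64)) = 1/(-1262) = -1/1262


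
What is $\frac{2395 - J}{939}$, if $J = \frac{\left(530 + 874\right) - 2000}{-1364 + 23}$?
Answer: $\frac{21551}{8451} \approx 2.5501$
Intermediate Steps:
$J = \frac{4}{9}$ ($J = \frac{1404 - 2000}{-1341} = \left(-596\right) \left(- \frac{1}{1341}\right) = \frac{4}{9} \approx 0.44444$)
$\frac{2395 - J}{939} = \frac{2395 - \frac{4}{9}}{939} = \left(2395 - \frac{4}{9}\right) \frac{1}{939} = \frac{21551}{9} \cdot \frac{1}{939} = \frac{21551}{8451}$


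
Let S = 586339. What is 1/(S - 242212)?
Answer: 1/344127 ≈ 2.9059e-6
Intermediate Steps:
1/(S - 242212) = 1/(586339 - 242212) = 1/344127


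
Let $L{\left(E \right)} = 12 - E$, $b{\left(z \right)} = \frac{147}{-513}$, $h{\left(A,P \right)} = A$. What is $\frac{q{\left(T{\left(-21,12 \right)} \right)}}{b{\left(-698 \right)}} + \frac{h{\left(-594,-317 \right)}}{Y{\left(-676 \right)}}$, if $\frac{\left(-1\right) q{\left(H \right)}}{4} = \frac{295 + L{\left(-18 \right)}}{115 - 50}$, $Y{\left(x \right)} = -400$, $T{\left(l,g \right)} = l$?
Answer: $\frac{698553}{9800} \approx 71.281$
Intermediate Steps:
$b{\left(z \right)} = - \frac{49}{171}$ ($b{\left(z \right)} = 147 \left(- \frac{1}{513}\right) = - \frac{49}{171}$)
$q{\left(H \right)} = -20$ ($q{\left(H \right)} = - 4 \frac{295 + \left(12 - -18\right)}{115 - 50} = - 4 \frac{295 + \left(12 + 18\right)}{65} = - 4 \left(295 + 30\right) \frac{1}{65} = - 4 \cdot 325 \cdot \frac{1}{65} = \left(-4\right) 5 = -20$)
$\frac{q{\left(T{\left(-21,12 \right)} \right)}}{b{\left(-698 \right)}} + \frac{h{\left(-594,-317 \right)}}{Y{\left(-676 \right)}} = - \frac{20}{- \frac{49}{171}} - \frac{594}{-400} = \left(-20\right) \left(- \frac{171}{49}\right) - - \frac{297}{200} = \frac{3420}{49} + \frac{297}{200} = \frac{698553}{9800}$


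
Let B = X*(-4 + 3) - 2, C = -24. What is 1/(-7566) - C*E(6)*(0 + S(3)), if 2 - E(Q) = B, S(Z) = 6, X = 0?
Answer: 4358015/7566 ≈ 576.00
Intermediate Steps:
B = -2 (B = 0*(-4 + 3) - 2 = 0*(-1) - 2 = 0 - 2 = -2)
E(Q) = 4 (E(Q) = 2 - 1*(-2) = 2 + 2 = 4)
1/(-7566) - C*E(6)*(0 + S(3)) = 1/(-7566) - (-24*4)*(0 + 6) = -1/7566 - (-96)*6 = -1/7566 - 1*(-576) = -1/7566 + 576 = 4358015/7566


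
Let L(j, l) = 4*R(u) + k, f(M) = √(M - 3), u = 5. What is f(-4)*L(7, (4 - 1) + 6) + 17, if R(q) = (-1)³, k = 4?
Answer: 17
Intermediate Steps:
R(q) = -1
f(M) = √(-3 + M)
L(j, l) = 0 (L(j, l) = 4*(-1) + 4 = -4 + 4 = 0)
f(-4)*L(7, (4 - 1) + 6) + 17 = √(-3 - 4)*0 + 17 = √(-7)*0 + 17 = (I*√7)*0 + 17 = 0 + 17 = 17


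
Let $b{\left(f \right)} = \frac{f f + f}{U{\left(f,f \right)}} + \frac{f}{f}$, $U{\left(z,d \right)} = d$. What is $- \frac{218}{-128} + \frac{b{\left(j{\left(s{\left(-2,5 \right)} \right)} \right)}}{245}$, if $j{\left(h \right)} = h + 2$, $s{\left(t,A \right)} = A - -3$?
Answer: $\frac{27473}{15680} \approx 1.7521$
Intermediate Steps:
$s{\left(t,A \right)} = 3 + A$ ($s{\left(t,A \right)} = A + 3 = 3 + A$)
$j{\left(h \right)} = 2 + h$
$b{\left(f \right)} = 1 + \frac{f + f^{2}}{f}$ ($b{\left(f \right)} = \frac{f f + f}{f} + \frac{f}{f} = \frac{f^{2} + f}{f} + 1 = \frac{f + f^{2}}{f} + 1 = 1 + \frac{f + f^{2}}{f}$)
$- \frac{218}{-128} + \frac{b{\left(j{\left(s{\left(-2,5 \right)} \right)} \right)}}{245} = - \frac{218}{-128} + \frac{2 + \left(2 + \left(3 + 5\right)\right)}{245} = \left(-218\right) \left(- \frac{1}{128}\right) + \left(2 + \left(2 + 8\right)\right) \frac{1}{245} = \frac{109}{64} + \left(2 + 10\right) \frac{1}{245} = \frac{109}{64} + 12 \cdot \frac{1}{245} = \frac{109}{64} + \frac{12}{245} = \frac{27473}{15680}$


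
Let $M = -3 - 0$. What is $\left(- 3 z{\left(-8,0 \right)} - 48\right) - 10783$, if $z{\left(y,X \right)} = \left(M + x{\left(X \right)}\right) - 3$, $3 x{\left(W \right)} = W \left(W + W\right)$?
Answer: $-10813$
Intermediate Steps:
$M = -3$ ($M = -3 + 0 = -3$)
$x{\left(W \right)} = \frac{2 W^{2}}{3}$ ($x{\left(W \right)} = \frac{W \left(W + W\right)}{3} = \frac{W 2 W}{3} = \frac{2 W^{2}}{3}$)
$z{\left(y,X \right)} = -6 + \frac{2 X^{2}}{3}$ ($z{\left(y,X \right)} = \left(-3 + \frac{2 X^{2}}{3}\right) - 3 = -6 + \frac{2 X^{2}}{3}$)
$\left(- 3 z{\left(-8,0 \right)} - 48\right) - 10783 = \left(- 3 \left(-6 + \frac{2 \cdot 0^{2}}{3}\right) - 48\right) - 10783 = \left(- 3 \left(-6 + \frac{2}{3} \cdot 0\right) - 48\right) - 10783 = \left(- 3 \left(-6 + 0\right) - 48\right) - 10783 = \left(\left(-3\right) \left(-6\right) - 48\right) - 10783 = \left(18 - 48\right) - 10783 = -30 - 10783 = -10813$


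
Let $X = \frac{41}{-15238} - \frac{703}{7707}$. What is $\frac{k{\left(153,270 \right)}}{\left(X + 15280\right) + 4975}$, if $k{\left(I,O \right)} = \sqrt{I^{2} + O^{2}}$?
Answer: $\frac{1056953394 \sqrt{1189}}{2378721304529} \approx 0.015322$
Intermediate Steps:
$X = - \frac{11028301}{117439266}$ ($X = 41 \left(- \frac{1}{15238}\right) - \frac{703}{7707} = - \frac{41}{15238} - \frac{703}{7707} = - \frac{11028301}{117439266} \approx -0.093906$)
$\frac{k{\left(153,270 \right)}}{\left(X + 15280\right) + 4975} = \frac{\sqrt{153^{2} + 270^{2}}}{\left(- \frac{11028301}{117439266} + 15280\right) + 4975} = \frac{\sqrt{23409 + 72900}}{\frac{1794460956179}{117439266} + 4975} = \frac{\sqrt{96309}}{\frac{2378721304529}{117439266}} = 9 \sqrt{1189} \cdot \frac{117439266}{2378721304529} = \frac{1056953394 \sqrt{1189}}{2378721304529}$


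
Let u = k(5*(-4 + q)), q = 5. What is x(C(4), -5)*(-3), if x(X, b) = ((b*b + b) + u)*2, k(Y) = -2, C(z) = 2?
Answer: -108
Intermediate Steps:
u = -2
x(X, b) = -4 + 2*b + 2*b² (x(X, b) = ((b*b + b) - 2)*2 = ((b² + b) - 2)*2 = ((b + b²) - 2)*2 = (-2 + b + b²)*2 = -4 + 2*b + 2*b²)
x(C(4), -5)*(-3) = (-4 + 2*(-5) + 2*(-5)²)*(-3) = (-4 - 10 + 2*25)*(-3) = (-4 - 10 + 50)*(-3) = 36*(-3) = -108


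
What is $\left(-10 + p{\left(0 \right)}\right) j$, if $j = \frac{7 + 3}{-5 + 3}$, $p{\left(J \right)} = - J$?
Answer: $50$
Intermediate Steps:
$j = -5$ ($j = \frac{10}{-2} = 10 \left(- \frac{1}{2}\right) = -5$)
$\left(-10 + p{\left(0 \right)}\right) j = \left(-10 - 0\right) \left(-5\right) = \left(-10 + 0\right) \left(-5\right) = \left(-10\right) \left(-5\right) = 50$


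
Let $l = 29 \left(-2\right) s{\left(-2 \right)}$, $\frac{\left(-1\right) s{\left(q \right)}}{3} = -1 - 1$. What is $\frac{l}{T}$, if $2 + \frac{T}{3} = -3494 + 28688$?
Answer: $- \frac{29}{6298} \approx -0.0046046$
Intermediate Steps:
$s{\left(q \right)} = 6$ ($s{\left(q \right)} = - 3 \left(-1 - 1\right) = \left(-3\right) \left(-2\right) = 6$)
$l = -348$ ($l = 29 \left(-2\right) 6 = \left(-58\right) 6 = -348$)
$T = 75576$ ($T = -6 + 3 \left(-3494 + 28688\right) = -6 + 3 \cdot 25194 = -6 + 75582 = 75576$)
$\frac{l}{T} = - \frac{348}{75576} = \left(-348\right) \frac{1}{75576} = - \frac{29}{6298}$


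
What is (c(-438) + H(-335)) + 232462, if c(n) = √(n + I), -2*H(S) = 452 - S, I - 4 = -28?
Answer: 464137/2 + I*√462 ≈ 2.3207e+5 + 21.494*I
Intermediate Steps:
I = -24 (I = 4 - 28 = -24)
H(S) = -226 + S/2 (H(S) = -(452 - S)/2 = -226 + S/2)
c(n) = √(-24 + n) (c(n) = √(n - 24) = √(-24 + n))
(c(-438) + H(-335)) + 232462 = (√(-24 - 438) + (-226 + (½)*(-335))) + 232462 = (√(-462) + (-226 - 335/2)) + 232462 = (I*√462 - 787/2) + 232462 = (-787/2 + I*√462) + 232462 = 464137/2 + I*√462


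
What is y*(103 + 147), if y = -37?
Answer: -9250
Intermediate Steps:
y*(103 + 147) = -37*(103 + 147) = -37*250 = -9250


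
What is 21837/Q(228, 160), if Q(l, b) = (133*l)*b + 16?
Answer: 21837/4851856 ≈ 0.0045008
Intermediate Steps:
Q(l, b) = 16 + 133*b*l (Q(l, b) = 133*b*l + 16 = 16 + 133*b*l)
21837/Q(228, 160) = 21837/(16 + 133*160*228) = 21837/(16 + 4851840) = 21837/4851856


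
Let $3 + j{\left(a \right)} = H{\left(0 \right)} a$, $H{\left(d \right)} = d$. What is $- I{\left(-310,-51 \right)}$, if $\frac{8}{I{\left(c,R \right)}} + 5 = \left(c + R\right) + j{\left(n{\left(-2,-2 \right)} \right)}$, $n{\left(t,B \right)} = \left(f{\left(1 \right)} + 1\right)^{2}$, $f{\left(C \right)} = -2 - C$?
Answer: $\frac{8}{369} \approx 0.02168$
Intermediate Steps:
$n{\left(t,B \right)} = 4$ ($n{\left(t,B \right)} = \left(\left(-2 - 1\right) + 1\right)^{2} = \left(-3 + 1\right)^{2} = \left(-2\right)^{2} = 4$)
$j{\left(a \right)} = -3$ ($j{\left(a \right)} = -3 + 0 a = -3 + 0 = -3$)
$I{\left(c,R \right)} = \frac{8}{-8 + R + c}$ ($I{\left(c,R \right)} = \frac{8}{-5 - \left(3 - R - c\right)} = \frac{8}{-5 + \left(-3 + R + c\right)} = \frac{8}{-8 + R + c}$)
$- I{\left(-310,-51 \right)} = - \frac{8}{-8 - 51 - 310} = - \frac{8}{-369} = - \frac{8 \left(-1\right)}{369} = \left(-1\right) \left(- \frac{8}{369}\right) = \frac{8}{369}$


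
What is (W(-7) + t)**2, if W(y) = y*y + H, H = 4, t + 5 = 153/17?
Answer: 3249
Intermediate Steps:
t = 4 (t = -5 + 153/17 = -5 + 153*(1/17) = -5 + 9 = 4)
W(y) = 4 + y**2 (W(y) = y*y + 4 = y**2 + 4 = 4 + y**2)
(W(-7) + t)**2 = ((4 + (-7)**2) + 4)**2 = ((4 + 49) + 4)**2 = (53 + 4)**2 = 57**2 = 3249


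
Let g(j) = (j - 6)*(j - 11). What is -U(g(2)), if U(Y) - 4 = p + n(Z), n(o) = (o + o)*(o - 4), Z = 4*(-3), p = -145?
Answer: -243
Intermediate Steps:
Z = -12
n(o) = 2*o*(-4 + o) (n(o) = (2*o)*(-4 + o) = 2*o*(-4 + o))
g(j) = (-11 + j)*(-6 + j) (g(j) = (-6 + j)*(-11 + j) = (-11 + j)*(-6 + j))
U(Y) = 243 (U(Y) = 4 + (-145 + 2*(-12)*(-4 - 12)) = 4 + (-145 + 2*(-12)*(-16)) = 4 + (-145 + 384) = 4 + 239 = 243)
-U(g(2)) = -1*243 = -243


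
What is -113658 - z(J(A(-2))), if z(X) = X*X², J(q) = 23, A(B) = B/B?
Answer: -125825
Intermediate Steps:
A(B) = 1
z(X) = X³
-113658 - z(J(A(-2))) = -113658 - 1*23³ = -113658 - 1*12167 = -113658 - 12167 = -125825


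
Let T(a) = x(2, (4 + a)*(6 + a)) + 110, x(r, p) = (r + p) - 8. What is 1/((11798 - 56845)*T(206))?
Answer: -1/2010177328 ≈ -4.9747e-10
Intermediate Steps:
x(r, p) = -8 + p + r (x(r, p) = (p + r) - 8 = -8 + p + r)
T(a) = 104 + (4 + a)*(6 + a) (T(a) = (-8 + (4 + a)*(6 + a) + 2) + 110 = (-6 + (4 + a)*(6 + a)) + 110 = 104 + (4 + a)*(6 + a))
1/((11798 - 56845)*T(206)) = 1/((11798 - 56845)*(128 + 206**2 + 10*206)) = 1/((-45047)*(128 + 42436 + 2060)) = -1/45047/44624 = -1/45047*1/44624 = -1/2010177328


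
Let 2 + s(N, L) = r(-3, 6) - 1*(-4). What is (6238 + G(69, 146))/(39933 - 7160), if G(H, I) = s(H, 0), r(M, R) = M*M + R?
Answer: 6255/32773 ≈ 0.19086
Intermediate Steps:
r(M, R) = R + M**2 (r(M, R) = M**2 + R = R + M**2)
s(N, L) = 17 (s(N, L) = -2 + ((6 + (-3)**2) - 1*(-4)) = -2 + ((6 + 9) + 4) = -2 + (15 + 4) = -2 + 19 = 17)
G(H, I) = 17
(6238 + G(69, 146))/(39933 - 7160) = (6238 + 17)/(39933 - 7160) = 6255/32773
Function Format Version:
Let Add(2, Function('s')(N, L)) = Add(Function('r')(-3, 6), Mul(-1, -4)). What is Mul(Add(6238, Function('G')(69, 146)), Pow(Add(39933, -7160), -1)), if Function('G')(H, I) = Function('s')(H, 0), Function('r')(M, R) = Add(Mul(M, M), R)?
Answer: Rational(6255, 32773) ≈ 0.19086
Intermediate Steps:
Function('r')(M, R) = Add(R, Pow(M, 2)) (Function('r')(M, R) = Add(Pow(M, 2), R) = Add(R, Pow(M, 2)))
Function('s')(N, L) = 17 (Function('s')(N, L) = Add(-2, Add(Add(6, Pow(-3, 2)), Mul(-1, -4))) = Add(-2, Add(Add(6, 9), 4)) = Add(-2, Add(15, 4)) = Add(-2, 19) = 17)
Function('G')(H, I) = 17
Mul(Add(6238, Function('G')(69, 146)), Pow(Add(39933, -7160), -1)) = Mul(Add(6238, 17), Pow(Add(39933, -7160), -1)) = Mul(6255, Pow(32773, -1)) = Mul(6255, Rational(1, 32773)) = Rational(6255, 32773)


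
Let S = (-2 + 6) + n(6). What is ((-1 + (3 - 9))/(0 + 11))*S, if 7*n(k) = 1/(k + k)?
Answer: -337/132 ≈ -2.5530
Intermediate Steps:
n(k) = 1/(14*k) (n(k) = 1/(7*(k + k)) = 1/(7*((2*k))) = (1/(2*k))/7 = 1/(14*k))
S = 337/84 (S = (-2 + 6) + (1/14)/6 = 4 + (1/14)*(1/6) = 4 + 1/84 = 337/84 ≈ 4.0119)
((-1 + (3 - 9))/(0 + 11))*S = ((-1 + (3 - 9))/(0 + 11))*(337/84) = ((-1 - 6)/11)*(337/84) = -7*1/11*(337/84) = -7/11*337/84 = -337/132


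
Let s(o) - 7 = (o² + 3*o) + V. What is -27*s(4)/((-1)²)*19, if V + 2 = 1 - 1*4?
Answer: -15390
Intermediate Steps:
V = -5 (V = -2 + (1 - 1*4) = -2 + (1 - 4) = -2 - 3 = -5)
s(o) = 2 + o² + 3*o (s(o) = 7 + ((o² + 3*o) - 5) = 7 + (-5 + o² + 3*o) = 2 + o² + 3*o)
-27*s(4)/((-1)²)*19 = -27*(2 + 4² + 3*4)/((-1)²)*19 = -27*(2 + 16 + 12)/1*19 = -810*19 = -15390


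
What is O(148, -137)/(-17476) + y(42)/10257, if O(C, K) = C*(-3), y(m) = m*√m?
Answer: 111/4369 + 14*√42/3419 ≈ 0.051943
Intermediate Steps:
y(m) = m^(3/2)
O(C, K) = -3*C
O(148, -137)/(-17476) + y(42)/10257 = -3*148/(-17476) + 42^(3/2)/10257 = -444*(-1/17476) + (42*√42)*(1/10257) = 111/4369 + 14*√42/3419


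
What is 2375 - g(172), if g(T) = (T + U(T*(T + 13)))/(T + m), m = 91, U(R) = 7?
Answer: 624446/263 ≈ 2374.3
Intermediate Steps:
g(T) = (7 + T)/(91 + T) (g(T) = (T + 7)/(T + 91) = (7 + T)/(91 + T))
2375 - g(172) = 2375 - (7 + 172)/(91 + 172) = 2375 - 179/263 = 624446/263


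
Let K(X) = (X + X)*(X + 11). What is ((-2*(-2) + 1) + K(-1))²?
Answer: 225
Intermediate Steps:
K(X) = 2*X*(11 + X) (K(X) = (2*X)*(11 + X) = 2*X*(11 + X))
((-2*(-2) + 1) + K(-1))² = ((-2*(-2) + 1) + 2*(-1)*(11 - 1))² = ((4 + 1) + 2*(-1)*10)² = (5 - 20)² = (-15)² = 225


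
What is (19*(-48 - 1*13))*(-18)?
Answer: 20862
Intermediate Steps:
(19*(-48 - 1*13))*(-18) = (19*(-48 - 13))*(-18) = (19*(-61))*(-18) = -1159*(-18) = 20862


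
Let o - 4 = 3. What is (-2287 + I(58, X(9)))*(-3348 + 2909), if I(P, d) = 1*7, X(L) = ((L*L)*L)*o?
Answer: 1000920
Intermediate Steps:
o = 7 (o = 4 + 3 = 7)
X(L) = 7*L³ (X(L) = ((L*L)*L)*7 = (L²*L)*7 = L³*7 = 7*L³)
I(P, d) = 7
(-2287 + I(58, X(9)))*(-3348 + 2909) = (-2287 + 7)*(-3348 + 2909) = -2280*(-439) = 1000920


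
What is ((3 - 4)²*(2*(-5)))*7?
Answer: -70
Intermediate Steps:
((3 - 4)²*(2*(-5)))*7 = ((-1)²*(-10))*7 = (1*(-10))*7 = -10*7 = -70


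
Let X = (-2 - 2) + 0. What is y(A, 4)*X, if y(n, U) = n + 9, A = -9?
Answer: 0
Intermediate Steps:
y(n, U) = 9 + n
X = -4 (X = -4 + 0 = -4)
y(A, 4)*X = (9 - 9)*(-4) = 0*(-4) = 0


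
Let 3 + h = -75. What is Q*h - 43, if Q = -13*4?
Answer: 4013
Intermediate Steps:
h = -78 (h = -3 - 75 = -78)
Q = -52
Q*h - 43 = -52*(-78) - 43 = 4056 - 43 = 4013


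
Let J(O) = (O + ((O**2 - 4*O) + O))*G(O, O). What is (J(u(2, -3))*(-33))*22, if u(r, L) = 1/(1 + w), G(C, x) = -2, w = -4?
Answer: 3388/3 ≈ 1129.3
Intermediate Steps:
u(r, L) = -1/3 (u(r, L) = 1/(1 - 4) = 1/(-3) = -1/3)
J(O) = -2*O**2 + 4*O (J(O) = (O + ((O**2 - 4*O) + O))*(-2) = (O + (O**2 - 3*O))*(-2) = (O**2 - 2*O)*(-2) = -2*O**2 + 4*O)
(J(u(2, -3))*(-33))*22 = ((2*(-1/3)*(2 - 1*(-1/3)))*(-33))*22 = ((2*(-1/3)*(2 + 1/3))*(-33))*22 = ((2*(-1/3)*(7/3))*(-33))*22 = -14/9*(-33)*22 = (154/3)*22 = 3388/3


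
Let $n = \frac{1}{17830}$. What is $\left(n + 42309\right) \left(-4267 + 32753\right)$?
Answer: $\frac{10744484375453}{8915} \approx 1.2052 \cdot 10^{9}$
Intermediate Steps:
$n = \frac{1}{17830} \approx 5.6085 \cdot 10^{-5}$
$\left(n + 42309\right) \left(-4267 + 32753\right) = \left(\frac{1}{17830} + 42309\right) \left(-4267 + 32753\right) = \frac{754369471}{17830} \cdot 28486 = \frac{10744484375453}{8915}$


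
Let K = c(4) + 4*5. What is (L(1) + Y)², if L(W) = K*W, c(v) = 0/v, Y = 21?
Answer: 1681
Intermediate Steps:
c(v) = 0
K = 20 (K = 0 + 4*5 = 0 + 20 = 20)
L(W) = 20*W
(L(1) + Y)² = (20*1 + 21)² = (20 + 21)² = 41² = 1681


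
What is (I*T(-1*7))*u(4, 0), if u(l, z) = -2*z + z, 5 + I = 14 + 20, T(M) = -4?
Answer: 0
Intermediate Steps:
I = 29 (I = -5 + (14 + 20) = -5 + 34 = 29)
u(l, z) = -z
(I*T(-1*7))*u(4, 0) = (29*(-4))*(-1*0) = -116*0 = 0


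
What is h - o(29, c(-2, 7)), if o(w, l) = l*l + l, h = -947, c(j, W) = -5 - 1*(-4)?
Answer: -947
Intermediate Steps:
c(j, W) = -1 (c(j, W) = -5 + 4 = -1)
o(w, l) = l + l² (o(w, l) = l² + l = l + l²)
h - o(29, c(-2, 7)) = -947 - (-1)*(1 - 1) = -947 - (-1)*0 = -947 - 1*0 = -947 + 0 = -947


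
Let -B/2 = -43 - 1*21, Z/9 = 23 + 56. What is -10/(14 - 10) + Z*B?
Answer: 182011/2 ≈ 91006.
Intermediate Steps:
Z = 711 (Z = 9*(23 + 56) = 9*79 = 711)
B = 128 (B = -2*(-43 - 1*21) = -2*(-43 - 21) = -2*(-64) = 128)
-10/(14 - 10) + Z*B = -10/(14 - 10) + 711*128 = -10/4 + 91008 = -10*¼ + 91008 = -5/2 + 91008 = 182011/2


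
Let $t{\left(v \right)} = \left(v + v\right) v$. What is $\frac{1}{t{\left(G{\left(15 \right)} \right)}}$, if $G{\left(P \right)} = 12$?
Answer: $\frac{1}{288} \approx 0.0034722$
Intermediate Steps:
$t{\left(v \right)} = 2 v^{2}$ ($t{\left(v \right)} = 2 v v = 2 v^{2}$)
$\frac{1}{t{\left(G{\left(15 \right)} \right)}} = \frac{1}{2 \cdot 12^{2}} = \frac{1}{2 \cdot 144} = \frac{1}{288}$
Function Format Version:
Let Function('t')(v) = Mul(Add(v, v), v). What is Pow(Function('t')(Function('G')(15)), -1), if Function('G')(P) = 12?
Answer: Rational(1, 288) ≈ 0.0034722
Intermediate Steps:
Function('t')(v) = Mul(2, Pow(v, 2)) (Function('t')(v) = Mul(Mul(2, v), v) = Mul(2, Pow(v, 2)))
Pow(Function('t')(Function('G')(15)), -1) = Pow(Mul(2, Pow(12, 2)), -1) = Pow(Mul(2, 144), -1) = Pow(288, -1) = Rational(1, 288)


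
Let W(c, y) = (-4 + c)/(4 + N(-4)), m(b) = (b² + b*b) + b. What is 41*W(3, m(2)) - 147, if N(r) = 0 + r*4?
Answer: -1723/12 ≈ -143.58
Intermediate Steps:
N(r) = 4*r (N(r) = 0 + 4*r = 4*r)
m(b) = b + 2*b² (m(b) = (b² + b²) + b = 2*b² + b = b + 2*b²)
W(c, y) = ⅓ - c/12 (W(c, y) = (-4 + c)/(4 + 4*(-4)) = (-4 + c)/(4 - 16) = (-4 + c)/(-12) = (-4 + c)*(-1/12) = ⅓ - c/12)
41*W(3, m(2)) - 147 = 41*(⅓ - 1/12*3) - 147 = 41*(⅓ - ¼) - 147 = 41*(1/12) - 147 = 41/12 - 147 = -1723/12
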